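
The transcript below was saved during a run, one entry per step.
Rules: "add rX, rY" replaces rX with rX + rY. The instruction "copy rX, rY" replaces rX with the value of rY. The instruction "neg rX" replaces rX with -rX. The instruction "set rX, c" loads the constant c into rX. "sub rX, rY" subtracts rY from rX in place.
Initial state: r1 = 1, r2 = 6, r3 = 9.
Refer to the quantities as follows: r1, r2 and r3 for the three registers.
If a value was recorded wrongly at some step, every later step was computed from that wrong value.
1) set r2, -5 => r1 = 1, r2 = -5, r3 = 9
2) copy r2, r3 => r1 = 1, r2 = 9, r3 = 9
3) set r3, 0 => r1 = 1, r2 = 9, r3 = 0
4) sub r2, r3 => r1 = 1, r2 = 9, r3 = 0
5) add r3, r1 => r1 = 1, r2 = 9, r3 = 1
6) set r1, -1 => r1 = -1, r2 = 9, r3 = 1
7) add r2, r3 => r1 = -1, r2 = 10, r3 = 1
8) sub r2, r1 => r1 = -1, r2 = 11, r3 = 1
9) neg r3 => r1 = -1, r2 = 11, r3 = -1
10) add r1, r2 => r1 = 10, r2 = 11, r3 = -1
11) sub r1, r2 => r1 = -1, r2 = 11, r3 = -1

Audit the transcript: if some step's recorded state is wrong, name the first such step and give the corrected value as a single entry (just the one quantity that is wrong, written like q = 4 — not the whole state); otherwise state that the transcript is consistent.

Recomputing the run from the initial state:
step 1: r1 = 1, r2 = -5, r3 = 9
step 2: r1 = 1, r2 = 9, r3 = 9
step 3: r1 = 1, r2 = 9, r3 = 0
step 4: r1 = 1, r2 = 9, r3 = 0
step 5: r1 = 1, r2 = 9, r3 = 1
step 6: r1 = -1, r2 = 9, r3 = 1
step 7: r1 = -1, r2 = 10, r3 = 1
step 8: r1 = -1, r2 = 11, r3 = 1
step 9: r1 = -1, r2 = 11, r3 = -1
step 10: r1 = 10, r2 = 11, r3 = -1
step 11: r1 = -1, r2 = 11, r3 = -1
This matches the transcript at every step.

no error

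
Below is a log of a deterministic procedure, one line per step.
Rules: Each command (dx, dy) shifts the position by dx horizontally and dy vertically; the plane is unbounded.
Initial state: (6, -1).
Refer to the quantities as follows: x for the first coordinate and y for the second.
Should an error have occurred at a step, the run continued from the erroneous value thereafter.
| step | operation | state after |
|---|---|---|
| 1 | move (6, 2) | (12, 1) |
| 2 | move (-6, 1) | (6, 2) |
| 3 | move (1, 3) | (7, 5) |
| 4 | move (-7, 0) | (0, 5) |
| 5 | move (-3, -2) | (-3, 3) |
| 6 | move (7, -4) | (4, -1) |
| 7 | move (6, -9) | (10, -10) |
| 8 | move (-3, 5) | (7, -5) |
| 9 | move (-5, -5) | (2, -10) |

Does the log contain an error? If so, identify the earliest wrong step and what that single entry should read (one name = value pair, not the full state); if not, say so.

Recomputing the run from the initial state:
step 1: x = 12, y = 1
step 2: x = 6, y = 2
step 3: x = 7, y = 5
step 4: x = 0, y = 5
step 5: x = -3, y = 3
step 6: x = 4, y = -1
step 7: x = 10, y = -10
step 8: x = 7, y = -5
step 9: x = 2, y = -10
This matches the log at every step.

no error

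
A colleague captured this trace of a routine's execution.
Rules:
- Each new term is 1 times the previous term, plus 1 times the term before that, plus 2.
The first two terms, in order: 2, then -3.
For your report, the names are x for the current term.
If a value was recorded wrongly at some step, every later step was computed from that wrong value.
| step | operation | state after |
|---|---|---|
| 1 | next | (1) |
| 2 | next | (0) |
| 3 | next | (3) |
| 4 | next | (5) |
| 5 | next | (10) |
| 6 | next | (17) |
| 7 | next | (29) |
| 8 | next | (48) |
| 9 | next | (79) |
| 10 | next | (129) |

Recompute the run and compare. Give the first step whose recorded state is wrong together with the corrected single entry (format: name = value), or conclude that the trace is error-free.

1. x = 1*(-3) + (1)*(2) + (2) = 1 (in agreement)
2. x = 1*(1) + (1)*(-3) + (2) = 0 (confirmed correct)
3. x = 1*(0) + (1)*(1) + (2) = 3 (same as recorded)
4. x = 1*(3) + (1)*(0) + (2) = 5 (no discrepancy)
5. x = 1*(5) + (1)*(3) + (2) = 10 (in agreement)
6. x = 1*(10) + (1)*(5) + (2) = 17 (confirmed correct)
7. x = 1*(17) + (1)*(10) + (2) = 29 (verified)
8. x = 1*(29) + (1)*(17) + (2) = 48 (agrees with the trace)
9. x = 1*(48) + (1)*(29) + (2) = 79 (checks out)
10. x = 1*(79) + (1)*(48) + (2) = 129 (in agreement)
The recomputation confirms every line.

no error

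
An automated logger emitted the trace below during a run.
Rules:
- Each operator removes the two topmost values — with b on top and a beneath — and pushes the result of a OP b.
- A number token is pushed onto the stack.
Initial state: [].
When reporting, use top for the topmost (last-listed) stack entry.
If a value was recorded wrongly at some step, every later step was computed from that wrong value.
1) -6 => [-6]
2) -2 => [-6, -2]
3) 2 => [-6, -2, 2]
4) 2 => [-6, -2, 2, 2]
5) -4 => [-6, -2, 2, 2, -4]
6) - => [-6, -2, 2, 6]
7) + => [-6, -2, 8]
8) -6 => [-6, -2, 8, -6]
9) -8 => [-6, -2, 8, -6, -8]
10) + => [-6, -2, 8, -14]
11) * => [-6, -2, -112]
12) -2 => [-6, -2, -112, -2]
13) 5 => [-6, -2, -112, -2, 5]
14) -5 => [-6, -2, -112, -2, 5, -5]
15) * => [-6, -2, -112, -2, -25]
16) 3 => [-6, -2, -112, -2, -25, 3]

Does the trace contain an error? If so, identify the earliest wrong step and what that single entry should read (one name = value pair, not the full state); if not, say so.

no error

step 1: push -6: top = -6 -> same as recorded
step 2: push -2: top = -2 -> consistent with the trace
step 3: push 2: top = 2 -> matches
step 4: push 2: top = 2 -> exactly as logged
step 5: push -4: top = -4 -> checks out
step 6: 2 - -4 = 6 -> checks out
step 7: 2 + 6 = 8 -> confirmed correct
step 8: push -6: top = -6 -> matches
step 9: push -8: top = -8 -> consistent with the trace
step 10: -6 + -8 = -14 -> consistent with the trace
step 11: 8 * -14 = -112 -> checks out
step 12: push -2: top = -2 -> checks out
step 13: push 5: top = 5 -> confirmed correct
step 14: push -5: top = -5 -> confirmed correct
step 15: 5 * -5 = -25 -> confirmed correct
step 16: push 3: top = 3 -> matches
All steps check out; nothing to correct.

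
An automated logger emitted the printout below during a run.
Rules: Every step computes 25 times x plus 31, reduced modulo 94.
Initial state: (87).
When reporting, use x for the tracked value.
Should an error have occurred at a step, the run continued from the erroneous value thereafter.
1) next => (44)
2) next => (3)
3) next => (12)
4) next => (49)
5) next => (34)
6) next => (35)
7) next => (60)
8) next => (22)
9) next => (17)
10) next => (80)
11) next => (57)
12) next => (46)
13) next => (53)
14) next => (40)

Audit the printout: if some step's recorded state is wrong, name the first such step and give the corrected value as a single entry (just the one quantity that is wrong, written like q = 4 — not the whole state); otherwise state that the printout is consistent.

step 8, x = 27

Step 1: x = (25*87 + 31) mod 94 = 44 — checks out.
Step 2: x = (25*44 + 31) mod 94 = 3 — verified.
Step 3: x = (25*3 + 31) mod 94 = 12 — confirmed correct.
Step 4: x = (25*12 + 31) mod 94 = 49 — checks out.
Step 5: x = (25*49 + 31) mod 94 = 34 — verified.
Step 6: x = (25*34 + 31) mod 94 = 35 — checks out.
Step 7: x = (25*35 + 31) mod 94 = 60 — matches.
Step 8: x = (25*60 + 31) mod 94 = 27 — the recorded entry deviates here.
The audit stops at step 8: the recorded entry is wrong and should be x = 27.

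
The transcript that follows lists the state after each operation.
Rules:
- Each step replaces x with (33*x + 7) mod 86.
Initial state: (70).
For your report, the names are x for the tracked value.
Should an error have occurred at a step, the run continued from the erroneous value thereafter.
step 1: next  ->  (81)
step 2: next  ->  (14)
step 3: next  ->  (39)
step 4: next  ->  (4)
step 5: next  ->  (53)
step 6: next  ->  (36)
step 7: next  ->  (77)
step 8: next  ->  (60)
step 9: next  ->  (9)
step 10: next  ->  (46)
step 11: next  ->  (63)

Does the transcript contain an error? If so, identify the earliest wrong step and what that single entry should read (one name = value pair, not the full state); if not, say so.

step 8, x = 54

Recomputing the run from the initial state:
step 1: x = 81
step 2: x = 14
step 3: x = 39
step 4: x = 4
step 5: x = 53
step 6: x = 36
step 7: x = 77
step 8: x = 54
step 9: x = 69
step 10: x = 48
step 11: x = 43
The first disagreement with the transcript is at step 8, where the value should be x = 54.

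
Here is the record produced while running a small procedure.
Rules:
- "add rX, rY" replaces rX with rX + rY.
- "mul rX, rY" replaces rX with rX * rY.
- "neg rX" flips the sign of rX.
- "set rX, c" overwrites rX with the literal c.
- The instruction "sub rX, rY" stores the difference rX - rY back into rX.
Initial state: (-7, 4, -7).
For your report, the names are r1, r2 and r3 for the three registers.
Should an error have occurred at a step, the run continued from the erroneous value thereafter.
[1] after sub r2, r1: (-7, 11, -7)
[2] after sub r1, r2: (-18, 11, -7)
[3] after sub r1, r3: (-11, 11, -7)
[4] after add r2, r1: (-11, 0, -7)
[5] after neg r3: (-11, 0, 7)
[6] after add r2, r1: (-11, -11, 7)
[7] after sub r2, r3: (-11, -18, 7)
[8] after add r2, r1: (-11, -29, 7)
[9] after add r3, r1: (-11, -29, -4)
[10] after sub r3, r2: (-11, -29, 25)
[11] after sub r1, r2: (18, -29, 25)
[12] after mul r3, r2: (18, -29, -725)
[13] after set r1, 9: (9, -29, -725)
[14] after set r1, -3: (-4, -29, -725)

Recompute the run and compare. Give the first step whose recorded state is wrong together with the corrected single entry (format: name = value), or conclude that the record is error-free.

Step 1: r2 = 4 - -7 = 11 — same as recorded.
Step 2: r1 = -7 - 11 = -18 — verified.
Step 3: r1 = -18 - -7 = -11 — verified.
Step 4: r2 = 11 + -11 = 0 — matches.
Step 5: r3 = -(-7) = 7 — confirmed correct.
Step 6: r2 = 0 + -11 = -11 — confirmed correct.
Step 7: r2 = -11 - 7 = -18 — checks out.
Step 8: r2 = -18 + -11 = -29 — confirmed correct.
Step 9: r3 = 7 + -11 = -4 — agrees with the record.
Step 10: r3 = -4 - -29 = 25 — in agreement.
Step 11: r1 = -11 - -29 = 18 — matches.
Step 12: r3 = 25 * -29 = -725 — checks out.
Step 13: r1 = 9 — exactly as logged.
Step 14: r1 = -3 — the record has a different value.
The earliest wrong entry is at step 14: it should read r1 = -3.

step 14, r1 = -3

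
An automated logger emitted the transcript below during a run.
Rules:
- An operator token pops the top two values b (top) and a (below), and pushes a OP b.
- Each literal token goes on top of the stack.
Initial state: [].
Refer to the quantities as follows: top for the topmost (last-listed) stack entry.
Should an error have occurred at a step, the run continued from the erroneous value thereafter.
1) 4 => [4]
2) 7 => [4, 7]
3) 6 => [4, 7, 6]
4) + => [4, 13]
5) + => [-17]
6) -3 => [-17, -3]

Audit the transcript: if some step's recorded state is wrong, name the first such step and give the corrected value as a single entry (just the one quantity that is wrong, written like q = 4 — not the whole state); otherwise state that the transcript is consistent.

step 5, top = 17

Recomputing the run from the initial state:
step 1: [4]
step 2: [4, 7]
step 3: [4, 7, 6]
step 4: [4, 13]
step 5: [17]
step 6: [17, -3]
The first disagreement with the transcript is at step 5, where the value should be top = 17.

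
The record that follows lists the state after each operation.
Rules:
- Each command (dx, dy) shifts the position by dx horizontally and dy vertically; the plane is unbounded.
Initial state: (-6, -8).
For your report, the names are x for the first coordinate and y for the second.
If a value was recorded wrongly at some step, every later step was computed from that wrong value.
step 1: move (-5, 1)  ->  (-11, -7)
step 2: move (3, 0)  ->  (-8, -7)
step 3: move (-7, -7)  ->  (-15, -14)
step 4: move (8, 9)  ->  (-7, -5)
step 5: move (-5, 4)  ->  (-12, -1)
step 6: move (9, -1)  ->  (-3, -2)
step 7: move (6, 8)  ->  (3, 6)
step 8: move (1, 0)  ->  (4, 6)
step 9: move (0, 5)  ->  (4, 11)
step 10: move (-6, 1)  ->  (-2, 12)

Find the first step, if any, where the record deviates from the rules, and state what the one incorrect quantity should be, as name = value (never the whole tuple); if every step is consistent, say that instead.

step 1: x = -6 + (-5) = -11, y = -8 + (1) = -7 -> no discrepancy
step 2: x = -11 + (3) = -8, y = -7 + (0) = -7 -> checks out
step 3: x = -8 + (-7) = -15, y = -7 + (-7) = -14 -> verified
step 4: x = -15 + (8) = -7, y = -14 + (9) = -5 -> in agreement
step 5: x = -7 + (-5) = -12, y = -5 + (4) = -1 -> matches
step 6: x = -12 + (9) = -3, y = -1 + (-1) = -2 -> agrees with the record
step 7: x = -3 + (6) = 3, y = -2 + (8) = 6 -> consistent with the record
step 8: x = 3 + (1) = 4, y = 6 + (0) = 6 -> no discrepancy
step 9: x = 4 + (0) = 4, y = 6 + (5) = 11 -> exactly as logged
step 10: x = 4 + (-6) = -2, y = 11 + (1) = 12 -> verified
All steps check out; nothing to correct.

no error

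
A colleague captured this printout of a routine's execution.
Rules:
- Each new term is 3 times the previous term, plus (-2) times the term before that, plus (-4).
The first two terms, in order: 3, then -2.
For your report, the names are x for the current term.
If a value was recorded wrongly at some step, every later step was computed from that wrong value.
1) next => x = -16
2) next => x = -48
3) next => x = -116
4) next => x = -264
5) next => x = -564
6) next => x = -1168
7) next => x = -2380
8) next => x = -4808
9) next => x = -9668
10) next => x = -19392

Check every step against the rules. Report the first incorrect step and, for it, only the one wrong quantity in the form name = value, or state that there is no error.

step 4, x = -256

Step 1: x = 3*(-2) + (-2)*(3) + (-4) = -16 — in agreement.
Step 2: x = 3*(-16) + (-2)*(-2) + (-4) = -48 — agrees with the printout.
Step 3: x = 3*(-48) + (-2)*(-16) + (-4) = -116 — no discrepancy.
Step 4: x = 3*(-116) + (-2)*(-48) + (-4) = -256 — the recorded entry deviates here.
The earliest wrong entry is at step 4: it should read x = -256.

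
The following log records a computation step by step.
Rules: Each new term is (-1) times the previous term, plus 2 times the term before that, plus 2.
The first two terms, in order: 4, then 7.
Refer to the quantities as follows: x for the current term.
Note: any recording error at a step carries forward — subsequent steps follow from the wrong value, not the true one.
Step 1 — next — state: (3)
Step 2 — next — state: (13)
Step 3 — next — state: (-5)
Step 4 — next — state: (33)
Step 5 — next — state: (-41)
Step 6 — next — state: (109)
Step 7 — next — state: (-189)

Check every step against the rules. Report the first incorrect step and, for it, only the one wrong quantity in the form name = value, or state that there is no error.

step 1: x = -1*(7) + (2)*(4) + (2) = 3 -> matches
step 2: x = -1*(3) + (2)*(7) + (2) = 13 -> exactly as logged
step 3: x = -1*(13) + (2)*(3) + (2) = -5 -> in agreement
step 4: x = -1*(-5) + (2)*(13) + (2) = 33 -> in agreement
step 5: x = -1*(33) + (2)*(-5) + (2) = -41 -> same as recorded
step 6: x = -1*(-41) + (2)*(33) + (2) = 109 -> verified
step 7: x = -1*(109) + (2)*(-41) + (2) = -189 -> in agreement
Every step is consistent.

no error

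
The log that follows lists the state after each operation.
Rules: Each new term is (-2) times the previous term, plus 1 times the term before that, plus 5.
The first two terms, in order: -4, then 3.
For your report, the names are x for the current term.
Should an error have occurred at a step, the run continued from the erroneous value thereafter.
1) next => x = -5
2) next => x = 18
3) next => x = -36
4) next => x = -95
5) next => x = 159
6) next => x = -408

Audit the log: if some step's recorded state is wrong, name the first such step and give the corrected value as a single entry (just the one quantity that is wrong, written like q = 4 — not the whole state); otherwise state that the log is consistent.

step 1: x = -2*(3) + (1)*(-4) + (5) = -5 -> in agreement
step 2: x = -2*(-5) + (1)*(3) + (5) = 18 -> agrees with the log
step 3: x = -2*(18) + (1)*(-5) + (5) = -36 -> agrees with the log
step 4: x = -2*(-36) + (1)*(18) + (5) = 95 -> this is not what the log shows
The earliest wrong entry is at step 4: it should read x = 95.

step 4, x = 95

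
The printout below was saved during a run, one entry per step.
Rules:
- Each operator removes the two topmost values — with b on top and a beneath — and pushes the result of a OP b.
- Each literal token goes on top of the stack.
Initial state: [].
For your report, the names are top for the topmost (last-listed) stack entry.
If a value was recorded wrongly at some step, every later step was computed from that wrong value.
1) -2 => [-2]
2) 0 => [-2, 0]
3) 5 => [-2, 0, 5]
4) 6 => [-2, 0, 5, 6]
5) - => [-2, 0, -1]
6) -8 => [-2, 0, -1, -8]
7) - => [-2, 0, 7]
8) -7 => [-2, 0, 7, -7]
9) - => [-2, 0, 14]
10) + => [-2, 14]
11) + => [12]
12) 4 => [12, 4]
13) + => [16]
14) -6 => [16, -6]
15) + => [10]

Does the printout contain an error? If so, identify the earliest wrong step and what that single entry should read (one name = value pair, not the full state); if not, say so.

Recomputing the run from the initial state:
step 1: [-2]
step 2: [-2, 0]
step 3: [-2, 0, 5]
step 4: [-2, 0, 5, 6]
step 5: [-2, 0, -1]
step 6: [-2, 0, -1, -8]
step 7: [-2, 0, 7]
step 8: [-2, 0, 7, -7]
step 9: [-2, 0, 14]
step 10: [-2, 14]
step 11: [12]
step 12: [12, 4]
step 13: [16]
step 14: [16, -6]
step 15: [10]
This matches the printout at every step.

no error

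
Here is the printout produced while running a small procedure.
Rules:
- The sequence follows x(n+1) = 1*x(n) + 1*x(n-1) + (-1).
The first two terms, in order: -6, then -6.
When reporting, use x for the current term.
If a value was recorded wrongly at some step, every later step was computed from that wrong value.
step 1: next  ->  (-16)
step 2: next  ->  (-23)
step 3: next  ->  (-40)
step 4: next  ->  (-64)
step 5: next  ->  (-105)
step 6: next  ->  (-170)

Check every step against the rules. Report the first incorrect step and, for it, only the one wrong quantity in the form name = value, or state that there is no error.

step 1: x = 1*(-6) + (1)*(-6) + (-1) = -13 -> the recorded entry deviates here
First incorrect step: 1; the correct value is x = -13.

step 1, x = -13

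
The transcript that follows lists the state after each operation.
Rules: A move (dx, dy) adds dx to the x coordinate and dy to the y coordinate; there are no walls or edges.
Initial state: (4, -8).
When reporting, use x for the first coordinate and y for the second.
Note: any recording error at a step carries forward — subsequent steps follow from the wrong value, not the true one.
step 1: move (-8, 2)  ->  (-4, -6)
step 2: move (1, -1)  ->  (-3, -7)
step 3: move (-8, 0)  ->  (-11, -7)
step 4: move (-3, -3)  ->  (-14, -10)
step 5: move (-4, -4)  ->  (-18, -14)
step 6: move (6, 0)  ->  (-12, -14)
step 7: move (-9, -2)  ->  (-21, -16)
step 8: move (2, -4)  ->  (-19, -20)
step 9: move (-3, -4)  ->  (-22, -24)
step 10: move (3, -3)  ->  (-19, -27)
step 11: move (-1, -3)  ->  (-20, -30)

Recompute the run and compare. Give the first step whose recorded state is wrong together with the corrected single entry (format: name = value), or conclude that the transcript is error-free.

no error

1. x = 4 + (-8) = -4, y = -8 + (2) = -6 (verified)
2. x = -4 + (1) = -3, y = -6 + (-1) = -7 (in agreement)
3. x = -3 + (-8) = -11, y = -7 + (0) = -7 (agrees with the transcript)
4. x = -11 + (-3) = -14, y = -7 + (-3) = -10 (same as recorded)
5. x = -14 + (-4) = -18, y = -10 + (-4) = -14 (consistent with the transcript)
6. x = -18 + (6) = -12, y = -14 + (0) = -14 (in agreement)
7. x = -12 + (-9) = -21, y = -14 + (-2) = -16 (agrees with the transcript)
8. x = -21 + (2) = -19, y = -16 + (-4) = -20 (in agreement)
9. x = -19 + (-3) = -22, y = -20 + (-4) = -24 (consistent with the transcript)
10. x = -22 + (3) = -19, y = -24 + (-3) = -27 (confirmed correct)
11. x = -19 + (-1) = -20, y = -27 + (-3) = -30 (no discrepancy)
Nothing is out of place; the run is error-free.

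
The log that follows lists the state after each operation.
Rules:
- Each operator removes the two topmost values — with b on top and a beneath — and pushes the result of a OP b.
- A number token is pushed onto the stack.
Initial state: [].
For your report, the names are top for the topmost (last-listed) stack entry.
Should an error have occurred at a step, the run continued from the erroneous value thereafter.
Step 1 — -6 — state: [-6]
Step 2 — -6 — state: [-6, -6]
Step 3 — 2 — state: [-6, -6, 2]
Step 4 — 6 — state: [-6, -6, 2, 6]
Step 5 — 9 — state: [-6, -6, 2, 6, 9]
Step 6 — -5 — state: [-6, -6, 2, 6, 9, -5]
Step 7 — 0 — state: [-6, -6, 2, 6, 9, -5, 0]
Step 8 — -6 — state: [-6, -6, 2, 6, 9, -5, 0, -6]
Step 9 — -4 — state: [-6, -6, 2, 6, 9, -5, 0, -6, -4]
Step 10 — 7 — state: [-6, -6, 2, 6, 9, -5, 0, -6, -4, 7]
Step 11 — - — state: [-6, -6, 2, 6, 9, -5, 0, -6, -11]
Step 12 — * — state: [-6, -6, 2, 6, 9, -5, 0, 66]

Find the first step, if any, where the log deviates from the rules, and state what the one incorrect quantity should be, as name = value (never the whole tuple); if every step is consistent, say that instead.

no error

1. push -6: top = -6 (matches)
2. push -6: top = -6 (exactly as logged)
3. push 2: top = 2 (matches)
4. push 6: top = 6 (in agreement)
5. push 9: top = 9 (exactly as logged)
6. push -5: top = -5 (checks out)
7. push 0: top = 0 (verified)
8. push -6: top = -6 (agrees with the log)
9. push -4: top = -4 (exactly as logged)
10. push 7: top = 7 (consistent with the log)
11. -4 - 7 = -11 (agrees with the log)
12. -6 * -11 = 66 (confirmed correct)
All steps check out; nothing to correct.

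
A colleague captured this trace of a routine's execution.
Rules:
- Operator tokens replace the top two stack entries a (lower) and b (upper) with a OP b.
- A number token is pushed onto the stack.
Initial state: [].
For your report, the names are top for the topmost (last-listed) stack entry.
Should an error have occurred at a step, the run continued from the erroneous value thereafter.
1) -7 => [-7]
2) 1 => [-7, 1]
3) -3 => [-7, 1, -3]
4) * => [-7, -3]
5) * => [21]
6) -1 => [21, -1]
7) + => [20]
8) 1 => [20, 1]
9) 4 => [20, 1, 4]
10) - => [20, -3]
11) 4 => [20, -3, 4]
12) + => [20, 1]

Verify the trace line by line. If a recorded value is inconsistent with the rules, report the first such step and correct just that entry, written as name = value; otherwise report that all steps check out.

Recomputing the run from the initial state:
step 1: [-7]
step 2: [-7, 1]
step 3: [-7, 1, -3]
step 4: [-7, -3]
step 5: [21]
step 6: [21, -1]
step 7: [20]
step 8: [20, 1]
step 9: [20, 1, 4]
step 10: [20, -3]
step 11: [20, -3, 4]
step 12: [20, 1]
This matches the trace at every step.

no error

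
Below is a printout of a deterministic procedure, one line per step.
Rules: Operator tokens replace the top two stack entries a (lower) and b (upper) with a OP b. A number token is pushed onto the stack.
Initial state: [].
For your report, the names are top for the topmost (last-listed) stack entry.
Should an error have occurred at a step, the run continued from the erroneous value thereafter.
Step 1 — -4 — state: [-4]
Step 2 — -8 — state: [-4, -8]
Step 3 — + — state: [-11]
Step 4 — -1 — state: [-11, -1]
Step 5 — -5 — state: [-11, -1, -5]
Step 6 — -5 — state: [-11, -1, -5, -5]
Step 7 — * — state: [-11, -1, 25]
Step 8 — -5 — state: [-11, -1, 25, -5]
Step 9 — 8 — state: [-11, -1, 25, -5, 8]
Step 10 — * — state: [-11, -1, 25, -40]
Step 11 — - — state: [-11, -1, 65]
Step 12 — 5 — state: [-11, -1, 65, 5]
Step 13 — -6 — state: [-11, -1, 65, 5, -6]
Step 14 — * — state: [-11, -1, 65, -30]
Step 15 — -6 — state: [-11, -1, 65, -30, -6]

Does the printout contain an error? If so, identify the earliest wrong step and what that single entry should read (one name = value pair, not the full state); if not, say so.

step 3, top = -12

1. push -4: top = -4 (matches)
2. push -8: top = -8 (exactly as logged)
3. -4 + -8 = -12 (this is not what the printout shows)
First deviation found at step 3; the corrected entry is top = -12.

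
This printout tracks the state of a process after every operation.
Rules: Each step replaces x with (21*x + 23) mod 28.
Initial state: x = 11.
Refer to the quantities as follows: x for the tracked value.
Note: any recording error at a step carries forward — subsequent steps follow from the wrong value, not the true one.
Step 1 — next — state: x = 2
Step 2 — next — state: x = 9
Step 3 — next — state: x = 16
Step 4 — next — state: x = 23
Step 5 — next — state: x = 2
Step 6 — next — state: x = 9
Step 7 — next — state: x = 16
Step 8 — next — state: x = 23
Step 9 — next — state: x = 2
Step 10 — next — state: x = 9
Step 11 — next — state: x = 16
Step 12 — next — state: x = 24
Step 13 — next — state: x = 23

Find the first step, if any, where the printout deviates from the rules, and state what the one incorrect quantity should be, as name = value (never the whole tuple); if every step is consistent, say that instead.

step 12, x = 23

Recomputing the run from the initial state:
step 1: x = 2
step 2: x = 9
step 3: x = 16
step 4: x = 23
step 5: x = 2
step 6: x = 9
step 7: x = 16
step 8: x = 23
step 9: x = 2
step 10: x = 9
step 11: x = 16
step 12: x = 23
step 13: x = 2
The first disagreement with the printout is at step 12, where the value should be x = 23.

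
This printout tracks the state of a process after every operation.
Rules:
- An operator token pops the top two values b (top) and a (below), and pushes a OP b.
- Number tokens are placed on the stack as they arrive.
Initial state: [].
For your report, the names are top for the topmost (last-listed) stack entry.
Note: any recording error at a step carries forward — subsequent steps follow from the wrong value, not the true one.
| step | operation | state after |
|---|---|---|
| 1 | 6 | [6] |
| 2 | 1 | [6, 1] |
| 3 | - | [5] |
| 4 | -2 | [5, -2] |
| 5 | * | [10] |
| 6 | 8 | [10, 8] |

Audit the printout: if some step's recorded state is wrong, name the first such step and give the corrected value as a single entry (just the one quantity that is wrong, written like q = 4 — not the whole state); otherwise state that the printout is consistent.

step 5, top = -10

Recomputing the run from the initial state:
step 1: [6]
step 2: [6, 1]
step 3: [5]
step 4: [5, -2]
step 5: [-10]
step 6: [-10, 8]
The first disagreement with the printout is at step 5, where the value should be top = -10.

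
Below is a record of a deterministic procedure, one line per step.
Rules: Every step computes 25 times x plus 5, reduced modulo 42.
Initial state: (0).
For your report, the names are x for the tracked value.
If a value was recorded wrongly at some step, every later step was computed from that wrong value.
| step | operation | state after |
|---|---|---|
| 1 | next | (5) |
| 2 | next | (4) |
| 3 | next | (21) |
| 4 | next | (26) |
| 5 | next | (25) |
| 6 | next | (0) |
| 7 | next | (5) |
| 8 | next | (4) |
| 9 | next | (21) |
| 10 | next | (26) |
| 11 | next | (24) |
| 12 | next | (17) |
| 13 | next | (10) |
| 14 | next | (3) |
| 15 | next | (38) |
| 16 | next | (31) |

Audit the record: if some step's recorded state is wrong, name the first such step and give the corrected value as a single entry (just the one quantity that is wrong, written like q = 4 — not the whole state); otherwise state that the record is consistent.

1. x = (25*0 + 5) mod 42 = 5 (matches)
2. x = (25*5 + 5) mod 42 = 4 (verified)
3. x = (25*4 + 5) mod 42 = 21 (same as recorded)
4. x = (25*21 + 5) mod 42 = 26 (consistent with the record)
5. x = (25*26 + 5) mod 42 = 25 (checks out)
6. x = (25*25 + 5) mod 42 = 0 (same as recorded)
7. x = (25*0 + 5) mod 42 = 5 (matches)
8. x = (25*5 + 5) mod 42 = 4 (no discrepancy)
9. x = (25*4 + 5) mod 42 = 21 (matches)
10. x = (25*21 + 5) mod 42 = 26 (confirmed correct)
11. x = (25*26 + 5) mod 42 = 25 (the record has a different value)
That makes step 11 the first incorrect line — x = 25 is what it should show.

step 11, x = 25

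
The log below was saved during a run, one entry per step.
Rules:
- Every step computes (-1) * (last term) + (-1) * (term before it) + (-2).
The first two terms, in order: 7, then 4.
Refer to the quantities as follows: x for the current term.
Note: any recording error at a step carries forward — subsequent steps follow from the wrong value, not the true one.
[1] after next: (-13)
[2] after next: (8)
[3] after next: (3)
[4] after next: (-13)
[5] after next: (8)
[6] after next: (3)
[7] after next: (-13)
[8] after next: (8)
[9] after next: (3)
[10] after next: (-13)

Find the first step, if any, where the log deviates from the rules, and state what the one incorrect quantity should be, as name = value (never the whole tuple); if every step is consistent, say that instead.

Recomputing the run from the initial state:
step 1: x = -13
step 2: x = 7
step 3: x = 4
step 4: x = -13
step 5: x = 7
step 6: x = 4
step 7: x = -13
step 8: x = 7
step 9: x = 4
step 10: x = -13
The first disagreement with the log is at step 2, where the value should be x = 7.

step 2, x = 7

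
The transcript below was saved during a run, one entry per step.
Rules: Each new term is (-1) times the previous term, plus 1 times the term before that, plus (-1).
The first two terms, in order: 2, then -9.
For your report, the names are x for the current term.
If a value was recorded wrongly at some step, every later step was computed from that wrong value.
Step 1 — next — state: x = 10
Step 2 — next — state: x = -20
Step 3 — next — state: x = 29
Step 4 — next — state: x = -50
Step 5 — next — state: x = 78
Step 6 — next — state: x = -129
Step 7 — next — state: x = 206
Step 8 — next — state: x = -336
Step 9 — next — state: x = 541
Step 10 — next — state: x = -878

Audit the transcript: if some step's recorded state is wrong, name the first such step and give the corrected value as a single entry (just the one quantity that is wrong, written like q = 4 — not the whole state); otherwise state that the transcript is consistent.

Step 1: x = -1*(-9) + (1)*(2) + (-1) = 10 — same as recorded.
Step 2: x = -1*(10) + (1)*(-9) + (-1) = -20 — consistent with the transcript.
Step 3: x = -1*(-20) + (1)*(10) + (-1) = 29 — no discrepancy.
Step 4: x = -1*(29) + (1)*(-20) + (-1) = -50 — matches.
Step 5: x = -1*(-50) + (1)*(29) + (-1) = 78 — matches.
Step 6: x = -1*(78) + (1)*(-50) + (-1) = -129 — exactly as logged.
Step 7: x = -1*(-129) + (1)*(78) + (-1) = 206 — no discrepancy.
Step 8: x = -1*(206) + (1)*(-129) + (-1) = -336 — no discrepancy.
Step 9: x = -1*(-336) + (1)*(206) + (-1) = 541 — agrees with the transcript.
Step 10: x = -1*(541) + (1)*(-336) + (-1) = -878 — confirmed correct.
The whole run recomputes cleanly — no discrepancies.

no error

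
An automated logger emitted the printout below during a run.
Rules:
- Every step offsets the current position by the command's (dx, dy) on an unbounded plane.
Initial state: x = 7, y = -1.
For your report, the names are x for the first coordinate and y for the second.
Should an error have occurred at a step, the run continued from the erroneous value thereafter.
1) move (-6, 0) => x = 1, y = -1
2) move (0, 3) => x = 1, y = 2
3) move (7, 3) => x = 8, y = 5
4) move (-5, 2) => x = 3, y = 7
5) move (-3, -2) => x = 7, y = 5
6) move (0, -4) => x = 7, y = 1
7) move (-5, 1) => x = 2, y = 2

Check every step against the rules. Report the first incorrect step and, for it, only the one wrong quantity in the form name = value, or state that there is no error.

step 5, x = 0

step 1: x = 7 + (-6) = 1, y = -1 + (0) = -1 -> same as recorded
step 2: x = 1 + (0) = 1, y = -1 + (3) = 2 -> consistent with the printout
step 3: x = 1 + (7) = 8, y = 2 + (3) = 5 -> checks out
step 4: x = 8 + (-5) = 3, y = 5 + (2) = 7 -> exactly as logged
step 5: x = 3 + (-3) = 0, y = 7 + (-2) = 5 -> first mismatch against the printout
The audit stops at step 5: the recorded entry is wrong and should be x = 0.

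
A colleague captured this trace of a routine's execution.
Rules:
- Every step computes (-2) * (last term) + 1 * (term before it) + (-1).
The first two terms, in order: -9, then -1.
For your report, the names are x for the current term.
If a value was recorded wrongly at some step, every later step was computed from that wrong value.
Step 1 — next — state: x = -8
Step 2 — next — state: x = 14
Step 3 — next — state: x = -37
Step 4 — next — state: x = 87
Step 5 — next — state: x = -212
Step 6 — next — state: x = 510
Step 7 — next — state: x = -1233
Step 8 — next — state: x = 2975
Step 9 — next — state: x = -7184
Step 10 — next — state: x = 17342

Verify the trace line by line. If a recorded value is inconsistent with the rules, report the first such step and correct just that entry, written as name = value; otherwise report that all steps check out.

Recomputing the run from the initial state:
step 1: x = -8
step 2: x = 14
step 3: x = -37
step 4: x = 87
step 5: x = -212
step 6: x = 510
step 7: x = -1233
step 8: x = 2975
step 9: x = -7184
step 10: x = 17342
This matches the trace at every step.

no error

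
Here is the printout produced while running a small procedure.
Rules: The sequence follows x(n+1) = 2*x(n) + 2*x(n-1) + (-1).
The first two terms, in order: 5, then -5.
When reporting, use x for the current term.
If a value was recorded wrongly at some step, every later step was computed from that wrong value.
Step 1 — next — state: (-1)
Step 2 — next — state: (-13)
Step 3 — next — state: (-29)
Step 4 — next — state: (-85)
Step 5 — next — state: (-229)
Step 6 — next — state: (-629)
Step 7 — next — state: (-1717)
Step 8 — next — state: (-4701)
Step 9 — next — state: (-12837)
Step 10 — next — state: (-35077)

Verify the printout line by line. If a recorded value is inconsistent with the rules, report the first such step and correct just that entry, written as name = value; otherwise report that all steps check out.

step 8, x = -4693

Recomputing the run from the initial state:
step 1: x = -1
step 2: x = -13
step 3: x = -29
step 4: x = -85
step 5: x = -229
step 6: x = -629
step 7: x = -1717
step 8: x = -4693
step 9: x = -12821
step 10: x = -35029
The first disagreement with the printout is at step 8, where the value should be x = -4693.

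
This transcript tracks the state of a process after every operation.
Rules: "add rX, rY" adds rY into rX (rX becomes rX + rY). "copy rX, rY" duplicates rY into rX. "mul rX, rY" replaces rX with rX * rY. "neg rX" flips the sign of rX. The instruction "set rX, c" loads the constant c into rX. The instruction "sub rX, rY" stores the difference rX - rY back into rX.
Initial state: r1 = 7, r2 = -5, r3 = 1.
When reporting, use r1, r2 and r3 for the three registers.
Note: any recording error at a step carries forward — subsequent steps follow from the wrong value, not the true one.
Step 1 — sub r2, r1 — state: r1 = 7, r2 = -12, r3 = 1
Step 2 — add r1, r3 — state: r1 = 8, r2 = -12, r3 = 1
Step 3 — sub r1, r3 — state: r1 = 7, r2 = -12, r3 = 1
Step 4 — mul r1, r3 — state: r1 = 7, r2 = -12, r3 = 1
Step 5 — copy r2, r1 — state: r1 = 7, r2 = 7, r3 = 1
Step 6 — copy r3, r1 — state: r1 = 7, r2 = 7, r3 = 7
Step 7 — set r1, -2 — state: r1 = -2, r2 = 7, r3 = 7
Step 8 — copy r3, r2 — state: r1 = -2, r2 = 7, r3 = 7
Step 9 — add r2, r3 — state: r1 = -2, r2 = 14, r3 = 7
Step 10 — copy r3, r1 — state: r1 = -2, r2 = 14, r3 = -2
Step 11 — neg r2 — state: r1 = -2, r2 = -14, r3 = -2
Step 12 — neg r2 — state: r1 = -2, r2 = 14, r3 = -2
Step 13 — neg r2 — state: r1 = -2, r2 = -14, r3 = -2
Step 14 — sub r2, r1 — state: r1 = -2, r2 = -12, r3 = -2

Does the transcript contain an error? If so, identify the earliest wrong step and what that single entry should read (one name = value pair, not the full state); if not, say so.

1. r2 = -5 - 7 = -12 (exactly as logged)
2. r1 = 7 + 1 = 8 (checks out)
3. r1 = 8 - 1 = 7 (matches)
4. r1 = 7 * 1 = 7 (checks out)
5. r2 = 7 (verified)
6. r3 = 7 (matches)
7. r1 = -2 (checks out)
8. r3 = 7 (agrees with the transcript)
9. r2 = 7 + 7 = 14 (matches)
10. r3 = -2 (agrees with the transcript)
11. r2 = -(14) = -14 (agrees with the transcript)
12. r2 = -(-14) = 14 (exactly as logged)
13. r2 = -(14) = -14 (no discrepancy)
14. r2 = -14 - -2 = -12 (matches)
All steps check out; nothing to correct.

no error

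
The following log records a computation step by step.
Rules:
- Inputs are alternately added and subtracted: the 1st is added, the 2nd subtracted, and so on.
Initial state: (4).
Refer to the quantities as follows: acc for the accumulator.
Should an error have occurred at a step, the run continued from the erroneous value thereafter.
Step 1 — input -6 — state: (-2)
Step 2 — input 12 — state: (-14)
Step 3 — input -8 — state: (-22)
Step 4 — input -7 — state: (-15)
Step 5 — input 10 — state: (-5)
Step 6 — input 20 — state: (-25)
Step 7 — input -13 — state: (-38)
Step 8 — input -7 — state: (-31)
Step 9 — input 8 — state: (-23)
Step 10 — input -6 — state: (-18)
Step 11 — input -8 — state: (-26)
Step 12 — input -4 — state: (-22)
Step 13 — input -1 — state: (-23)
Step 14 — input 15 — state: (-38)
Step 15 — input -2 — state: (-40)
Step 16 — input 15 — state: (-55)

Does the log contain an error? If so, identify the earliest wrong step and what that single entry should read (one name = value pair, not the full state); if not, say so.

step 10, acc = -17

Recomputing the run from the initial state:
step 1: acc = -2
step 2: acc = -14
step 3: acc = -22
step 4: acc = -15
step 5: acc = -5
step 6: acc = -25
step 7: acc = -38
step 8: acc = -31
step 9: acc = -23
step 10: acc = -17
step 11: acc = -25
step 12: acc = -21
step 13: acc = -22
step 14: acc = -37
step 15: acc = -39
step 16: acc = -54
The first disagreement with the log is at step 10, where the value should be acc = -17.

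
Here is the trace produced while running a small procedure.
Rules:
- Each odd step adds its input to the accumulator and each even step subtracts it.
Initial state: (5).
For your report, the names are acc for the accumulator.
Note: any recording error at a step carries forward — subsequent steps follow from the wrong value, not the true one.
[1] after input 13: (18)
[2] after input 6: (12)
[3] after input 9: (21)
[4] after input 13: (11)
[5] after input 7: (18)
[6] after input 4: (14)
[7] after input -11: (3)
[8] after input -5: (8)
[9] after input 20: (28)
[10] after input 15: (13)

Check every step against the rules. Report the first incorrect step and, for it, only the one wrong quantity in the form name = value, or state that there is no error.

step 4, acc = 8

Recomputing the run from the initial state:
step 1: acc = 18
step 2: acc = 12
step 3: acc = 21
step 4: acc = 8
step 5: acc = 15
step 6: acc = 11
step 7: acc = 0
step 8: acc = 5
step 9: acc = 25
step 10: acc = 10
The first disagreement with the trace is at step 4, where the value should be acc = 8.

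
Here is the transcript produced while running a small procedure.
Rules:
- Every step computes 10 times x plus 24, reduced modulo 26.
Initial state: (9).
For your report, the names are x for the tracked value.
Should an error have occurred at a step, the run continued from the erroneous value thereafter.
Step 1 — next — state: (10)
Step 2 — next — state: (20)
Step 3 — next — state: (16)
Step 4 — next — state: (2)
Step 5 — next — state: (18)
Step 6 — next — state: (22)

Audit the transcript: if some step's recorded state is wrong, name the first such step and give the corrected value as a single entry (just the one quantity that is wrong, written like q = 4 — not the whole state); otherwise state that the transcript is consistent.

Recomputing the run from the initial state:
step 1: x = 10
step 2: x = 20
step 3: x = 16
step 4: x = 2
step 5: x = 18
step 6: x = 22
This matches the transcript at every step.

no error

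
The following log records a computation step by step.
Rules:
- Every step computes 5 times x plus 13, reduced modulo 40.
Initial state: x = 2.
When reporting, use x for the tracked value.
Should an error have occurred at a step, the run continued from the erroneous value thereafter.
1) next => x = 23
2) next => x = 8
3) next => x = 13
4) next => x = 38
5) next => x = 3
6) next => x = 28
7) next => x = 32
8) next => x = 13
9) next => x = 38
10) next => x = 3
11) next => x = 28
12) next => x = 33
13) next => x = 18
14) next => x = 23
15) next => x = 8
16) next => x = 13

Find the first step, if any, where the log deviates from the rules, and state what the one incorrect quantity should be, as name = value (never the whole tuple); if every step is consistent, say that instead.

Recomputing the run from the initial state:
step 1: x = 23
step 2: x = 8
step 3: x = 13
step 4: x = 38
step 5: x = 3
step 6: x = 28
step 7: x = 33
step 8: x = 18
step 9: x = 23
step 10: x = 8
step 11: x = 13
step 12: x = 38
step 13: x = 3
step 14: x = 28
step 15: x = 33
step 16: x = 18
The first disagreement with the log is at step 7, where the value should be x = 33.

step 7, x = 33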